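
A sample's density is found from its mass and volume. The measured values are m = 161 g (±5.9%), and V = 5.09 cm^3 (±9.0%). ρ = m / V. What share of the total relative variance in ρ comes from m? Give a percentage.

30.1%

(δρ/ρ)² = (1·δm/m)² + (-1·δV/V)²
  m term: (1×0.0590)² = 0.00348
  V term: (-1×0.0900)² = 0.00810
Total = 0.0116. Share from m = 0.00348/0.0116 = 0.301.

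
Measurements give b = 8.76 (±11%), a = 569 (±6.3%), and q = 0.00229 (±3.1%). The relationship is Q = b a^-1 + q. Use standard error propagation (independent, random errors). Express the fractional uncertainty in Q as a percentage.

Let p = b·a^-1 = 0.0154. δp/p = √((1·δb/b)² + (-1·δa/a)²) = √(0.0121 + 0.00397) = 0.127, so δp = 0.00195.
Q = p + q: δQ = √(δp² + δq²) = √(3.81e-06 + 5.04e-09) = 0.00195
Q = 0.0177, so δQ/Q = 0.00195/0.0177 = 0.110.

11.0%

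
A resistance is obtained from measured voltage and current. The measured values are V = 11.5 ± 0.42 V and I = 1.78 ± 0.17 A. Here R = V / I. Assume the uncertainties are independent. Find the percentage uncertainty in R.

10.2%

Products/powers → add relative errors in quadrature, weighted by exponent:
  (1·δV/V)² = (1×0.0365)² = 0.00133;  (-1·δI/I)² = (-1×0.0955)² = 0.00912
δR/R = √(0.0105) = 0.102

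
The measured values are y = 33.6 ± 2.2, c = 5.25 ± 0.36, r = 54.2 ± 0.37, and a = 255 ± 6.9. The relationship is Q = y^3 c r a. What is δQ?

Q is a product of powers, so relative uncertainties combine in quadrature:
  (3·δy/y)² = (3×0.0655)² = 0.0386;  (1·δc/c)² = (1×0.0686)² = 0.00470;  (1·δr/r)² = (1×0.00683)² = 4.66e-05;  (1·δa/a)² = (1×0.0271)² = 0.000732
δQ/Q = √(0.0441) = 0.210
Q = 2.75e+09, so δQ = 0.210 × 2.75e+09 = 5.78e+08.

5.78e+08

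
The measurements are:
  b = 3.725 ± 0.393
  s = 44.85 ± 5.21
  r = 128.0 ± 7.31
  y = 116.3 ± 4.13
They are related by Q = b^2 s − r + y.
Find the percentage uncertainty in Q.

Let p = b^2·s = 622.3. δp/p = √((2·δb/b)² + (1·δs/s)²) = √(0.0445 + 0.0135) = 0.241, so δp = 150.
Q = p − r + y: δQ = √(δp² + δr² + δy²) = √(22500 + 53.4 + 17.1) = 150
Q = 610.6, so δQ/Q = 150/610.6 = 0.246.

24.6%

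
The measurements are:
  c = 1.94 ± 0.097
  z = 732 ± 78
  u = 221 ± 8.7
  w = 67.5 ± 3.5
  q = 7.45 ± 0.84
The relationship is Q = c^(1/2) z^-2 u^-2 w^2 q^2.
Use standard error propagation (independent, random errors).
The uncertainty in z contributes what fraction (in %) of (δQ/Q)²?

39.9%

(δQ/Q)² = (½·δc/c)² + (-2·δz/z)² + (-2·δu/u)² + (2·δw/w)² + (2·δq/q)²
  c term: (0.5×0.0500)² = 0.000625
  z term: (-2×0.107)² = 0.0454
  u term: (-2×0.0394)² = 0.00620
  w term: (2×0.0519)² = 0.0108
  q term: (2×0.113)² = 0.0509
Total = 0.114. Share from z = 0.0454/0.114 = 0.399.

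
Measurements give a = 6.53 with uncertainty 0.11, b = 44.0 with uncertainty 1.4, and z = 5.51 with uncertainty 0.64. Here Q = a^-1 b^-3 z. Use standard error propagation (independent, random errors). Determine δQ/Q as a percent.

Products/powers → add relative errors in quadrature, weighted by exponent:
  (-1·δa/a)² = (-1×0.0168)² = 0.000284;  (-3·δb/b)² = (-3×0.0318)² = 0.00911;  (1·δz/z)² = (1×0.116)² = 0.0135
δQ/Q = √(0.0229) = 0.151

15.1%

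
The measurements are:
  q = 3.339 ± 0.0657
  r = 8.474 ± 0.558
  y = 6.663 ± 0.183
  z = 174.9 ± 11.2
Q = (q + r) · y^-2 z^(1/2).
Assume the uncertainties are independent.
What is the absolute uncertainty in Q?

0.279

Let u = q + r = 11.81. δu = √(δq² + δr²) = √(0.00432 + 0.311) = 0.562, so δu/u = 0.0476.
Q is then a monomial in u, y, z:
δQ/Q = √((δu/u)² + (-2·δy/y)² + (½·δz/z)²) = √(0.00226 + 0.00302 + 0.00103) = 0.0794
Q = 3.519, so δQ = 0.0794 × 3.519 = 0.279.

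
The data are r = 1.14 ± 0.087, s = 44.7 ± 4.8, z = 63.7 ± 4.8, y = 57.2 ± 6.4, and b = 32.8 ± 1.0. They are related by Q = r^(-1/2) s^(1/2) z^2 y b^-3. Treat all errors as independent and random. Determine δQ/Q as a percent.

Since Q is a product/quotient, work with relative uncertainties:
  (−½·δr/r)² = (-0.5×0.0763)² = 0.00146;  (½·δs/s)² = (0.5×0.107)² = 0.00288;  (2·δz/z)² = (2×0.0754)² = 0.0227;  (1·δy/y)² = (1×0.112)² = 0.0125;  (-3·δb/b)² = (-3×0.0305)² = 0.00837
δQ/Q = √(0.0479) = 0.219

21.9%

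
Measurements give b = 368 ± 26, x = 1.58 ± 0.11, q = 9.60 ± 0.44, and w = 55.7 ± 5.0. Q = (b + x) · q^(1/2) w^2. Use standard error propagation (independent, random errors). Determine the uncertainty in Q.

6.9e+05

Let u = b + x = 370. δu = √(δb² + δx²) = √(676 + 0.0121) = 26.0, so δu/u = 0.0704.
Q is then a monomial in u, q, w:
δQ/Q = √((δu/u)² + (½·δq/q)² + (2·δw/w)²) = √(0.00495 + 0.000525 + 0.0322) = 0.194
Q = 3.55e+06, so δQ = 0.194 × 3.55e+06 = 6.9e+05.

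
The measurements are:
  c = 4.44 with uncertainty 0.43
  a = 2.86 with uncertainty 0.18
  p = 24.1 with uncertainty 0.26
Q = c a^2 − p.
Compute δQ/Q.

0.473

Let w = c·a^2 = 36.3. δw/w = √((1·δc/c)² + (2·δa/a)²) = √(0.00938 + 0.0158) = 0.159, so δw = 5.77.
Q = w − p: δQ = √(δw² + δp²) = √(33.3 + 0.0676) = 5.77
Q = 12.2, so δQ/Q = 5.77/12.2 = 0.473.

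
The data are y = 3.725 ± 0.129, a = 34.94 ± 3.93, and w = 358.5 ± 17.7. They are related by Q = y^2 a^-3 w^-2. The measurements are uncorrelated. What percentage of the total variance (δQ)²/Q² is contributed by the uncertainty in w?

(δQ/Q)² = (2·δy/y)² + (-3·δa/a)² + (-2·δw/w)²
  y term: (2×0.0346)² = 0.00480
  a term: (-3×0.112)² = 0.114
  w term: (-2×0.0494)² = 0.00975
Total = 0.128. Share from w = 0.00975/0.128 = 0.0759.

7.59%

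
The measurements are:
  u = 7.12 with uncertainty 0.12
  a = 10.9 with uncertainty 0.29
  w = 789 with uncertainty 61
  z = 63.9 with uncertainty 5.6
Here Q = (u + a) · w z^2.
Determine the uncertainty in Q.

1.12e+07

Let h = u + a = 18.0. δh = √(δu² + δa²) = √(0.0144 + 0.0841) = 0.314, so δh/h = 0.0174.
Q is then a monomial in h, w, z:
δQ/Q = √((δh/h)² + (1·δw/w)² + (2·δz/z)²) = √(0.000303 + 0.00598 + 0.0307) = 0.192
Q = 5.81e+07, so δQ = 0.192 × 5.81e+07 = 1.12e+07.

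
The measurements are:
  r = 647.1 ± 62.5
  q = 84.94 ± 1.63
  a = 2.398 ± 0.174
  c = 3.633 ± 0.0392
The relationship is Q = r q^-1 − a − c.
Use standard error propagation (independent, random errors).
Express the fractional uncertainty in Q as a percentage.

Let p = r·q^-1 = 7.618. δp/p = √((1·δr/r)² + (-1·δq/q)²) = √(0.00933 + 0.000368) = 0.0985, so δp = 0.750.
Q = p − a − c: δQ = √(δp² + δa² + δc²) = √(0.563 + 0.0303 + 0.00154) = 0.771
Q = 1.587, so δQ/Q = 0.771/1.587 = 0.486.

48.6%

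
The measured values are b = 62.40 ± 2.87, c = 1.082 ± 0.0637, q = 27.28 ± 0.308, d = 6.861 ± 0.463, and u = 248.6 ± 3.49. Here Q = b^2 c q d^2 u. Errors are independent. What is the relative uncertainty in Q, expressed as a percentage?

17.5%

Since Q is a product/quotient, work with relative uncertainties:
  (2·δb/b)² = (2×0.0460)² = 0.00846;  (1·δc/c)² = (1×0.0589)² = 0.00347;  (1·δq/q)² = (1×0.0113)² = 0.000127;  (2·δd/d)² = (2×0.0675)² = 0.0182;  (1·δu/u)² = (1×0.0140)² = 0.000197
δQ/Q = √(0.0305) = 0.175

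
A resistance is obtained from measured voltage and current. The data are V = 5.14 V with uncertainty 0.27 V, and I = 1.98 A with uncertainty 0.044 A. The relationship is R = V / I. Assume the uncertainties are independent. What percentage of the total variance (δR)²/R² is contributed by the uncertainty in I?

(δR/R)² = (1·δV/V)² + (-1·δI/I)²
  V term: (1×0.0525)² = 0.00276
  I term: (-1×0.0222)² = 0.000494
Total = 0.00325. Share from I = 0.000494/0.00325 = 0.152.

15.2%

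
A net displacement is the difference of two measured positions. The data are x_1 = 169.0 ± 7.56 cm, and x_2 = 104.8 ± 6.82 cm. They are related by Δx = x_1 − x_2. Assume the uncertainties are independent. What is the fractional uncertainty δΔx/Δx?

For a sum/difference, combine absolute errors in quadrature:
  (δx_1)² = 57.2;  (δx_2)² = 46.5
δΔx = √(104) = 10.2 cm
Δx = 64.20 cm, so δΔx/Δx = 10.2/64.20 = 0.159.

0.159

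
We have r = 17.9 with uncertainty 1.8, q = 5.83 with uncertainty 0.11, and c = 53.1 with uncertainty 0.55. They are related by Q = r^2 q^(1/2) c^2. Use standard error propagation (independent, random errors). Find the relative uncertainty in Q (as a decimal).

Relative error in a monomial: (δQ/Q)² = Σ (nᵢ · δxᵢ/xᵢ)².
  (2·δr/r)² = (2×0.101)² = 0.0404;  (½·δq/q)² = (0.5×0.0189)² = 8.9e-05;  (2·δc/c)² = (2×0.0104)² = 0.000429
δQ/Q = √(0.0410) = 0.202

0.202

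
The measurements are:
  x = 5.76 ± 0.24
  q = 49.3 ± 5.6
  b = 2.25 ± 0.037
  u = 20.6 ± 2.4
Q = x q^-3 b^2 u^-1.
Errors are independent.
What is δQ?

4.3e-06

For a monomial Q ∝ x, q^-3, b^2, u^-1, fractional errors add in quadrature:
  (1·δx/x)² = (1×0.0417)² = 0.00174;  (-3·δq/q)² = (-3×0.114)² = 0.116;  (2·δb/b)² = (2×0.0164)² = 0.00108;  (-1·δu/u)² = (-1×0.117)² = 0.0136
δQ/Q = √(0.133) = 0.364
Q = 1.18e-05, so δQ = 0.364 × 1.18e-05 = 4.3e-06.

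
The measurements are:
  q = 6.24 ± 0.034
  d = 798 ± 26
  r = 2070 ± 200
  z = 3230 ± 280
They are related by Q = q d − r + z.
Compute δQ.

Let p = q·d = 4980. δp/p = √((1·δq/q)² + (1·δd/d)²) = √(2.97e-05 + 0.00106) = 0.0330, so δp = 164.
Q = p − r + z: δQ = √(δp² + δr² + δz²) = √(27100 + 40000 + 78400) = 381

381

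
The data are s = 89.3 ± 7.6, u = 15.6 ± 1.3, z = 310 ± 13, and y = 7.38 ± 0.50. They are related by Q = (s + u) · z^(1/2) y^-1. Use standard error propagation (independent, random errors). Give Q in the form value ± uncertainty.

250 ± 25.6

Let w = s + u = 105. δw = √(δs² + δu²) = √(57.8 + 1.69) = 7.71, so δw/w = 0.0735.
Q is then a monomial in w, z, y:
δQ/Q = √((δw/w)² + (½·δz/z)² + (-1·δy/y)²) = √(0.00540 + 0.000440 + 0.00459) = 0.102
Q = 250, so δQ = 0.102 × 250 = 25.6.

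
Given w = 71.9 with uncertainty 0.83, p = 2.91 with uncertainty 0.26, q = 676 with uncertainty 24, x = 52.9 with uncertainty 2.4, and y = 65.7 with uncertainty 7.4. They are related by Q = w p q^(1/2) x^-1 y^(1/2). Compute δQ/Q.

Relative error in a monomial: (δQ/Q)² = Σ (nᵢ · δxᵢ/xᵢ)².
  (1·δw/w)² = (1×0.0115)² = 0.000133;  (1·δp/p)² = (1×0.0893)² = 0.00798;  (½·δq/q)² = (0.5×0.0355)² = 0.000315;  (-1·δx/x)² = (-1×0.0454)² = 0.00206;  (½·δy/y)² = (0.5×0.113)² = 0.00317
δQ/Q = √(0.0137) = 0.117

0.117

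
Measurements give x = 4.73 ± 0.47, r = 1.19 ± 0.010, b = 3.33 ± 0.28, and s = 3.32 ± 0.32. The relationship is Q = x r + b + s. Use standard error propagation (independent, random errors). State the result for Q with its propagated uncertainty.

Let p = x·r = 5.63. δp/p = √((1·δx/x)² + (1·δr/r)²) = √(0.00987 + 7.06e-05) = 0.0997, so δp = 0.561.
Q = p + b + s: δQ = √(δp² + δb² + δs²) = √(0.315 + 0.0784 + 0.102) = 0.704
Q = 12.3.

12.3 ± 0.704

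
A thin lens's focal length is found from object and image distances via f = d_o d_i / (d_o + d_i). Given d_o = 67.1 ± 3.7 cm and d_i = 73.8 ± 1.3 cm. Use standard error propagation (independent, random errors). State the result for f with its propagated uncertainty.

∂f/∂d_o = (d_i/(d_o+d_i))² = 0.274;  ∂f/∂d_i = (d_o/(d_o+d_i))² = 0.227
δf = √((∂f/∂d_o · δd_o)² + (∂f/∂d_i · δd_i)²) = √(1.03 + 0.0869) = 1.06 cm
f = 35.1 cm.

35.1 ± 1.06 cm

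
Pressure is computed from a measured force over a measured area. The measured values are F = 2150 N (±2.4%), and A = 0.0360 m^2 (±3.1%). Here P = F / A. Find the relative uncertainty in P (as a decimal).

Relative error in a monomial: (δP/P)² = Σ (nᵢ · δxᵢ/xᵢ)².
  (1·δF/F)² = (1×0.0240)² = 0.000576;  (-1·δA/A)² = (-1×0.0310)² = 0.000961
δP/P = √(0.00154) = 0.0392

0.0392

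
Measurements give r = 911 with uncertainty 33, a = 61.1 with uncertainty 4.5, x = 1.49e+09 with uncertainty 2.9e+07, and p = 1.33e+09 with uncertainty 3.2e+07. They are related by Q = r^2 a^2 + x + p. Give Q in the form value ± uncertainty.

Let w = r^2·a^2 = 3.1e+09. δw/w = √((2·δr/r)² + (2·δa/a)²) = √(0.00525 + 0.0217) = 0.164, so δw = 5.09e+08.
Q = w + x + p: δQ = √(δw² + δx² + δp²) = √(2.59e+17 + 8.41e+14 + 1.02e+15) = 5.1e+08
Q = 5.92e+09.

(5.92 ± 0.510) × 10^9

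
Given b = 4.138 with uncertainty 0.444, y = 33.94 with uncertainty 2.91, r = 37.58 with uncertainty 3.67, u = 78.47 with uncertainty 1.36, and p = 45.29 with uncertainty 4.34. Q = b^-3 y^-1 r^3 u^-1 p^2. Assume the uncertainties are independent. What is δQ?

279

Products/powers → add relative errors in quadrature, weighted by exponent:
  (-3·δb/b)² = (-3×0.107)² = 0.104;  (-1·δy/y)² = (-1×0.0857)² = 0.00735;  (3·δr/r)² = (3×0.0977)² = 0.0858;  (-1·δu/u)² = (-1×0.0173)² = 0.000300;  (2·δp/p)² = (2×0.0958)² = 0.0367
δQ/Q = √(0.234) = 0.484
Q = 576.9, so δQ = 0.484 × 576.9 = 279.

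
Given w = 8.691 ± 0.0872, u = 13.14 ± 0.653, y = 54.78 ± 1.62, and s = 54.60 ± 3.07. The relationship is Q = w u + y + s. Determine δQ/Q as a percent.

Let p = w·u = 114.2. δp/p = √((1·δw/w)² + (1·δu/u)²) = √(0.000101 + 0.00247) = 0.0507, so δp = 5.79.
Q = p + y + s: δQ = √(δp² + δy² + δs²) = √(33.5 + 2.62 + 9.42) = 6.75
Q = 223.6, so δQ/Q = 6.75/223.6 = 0.0302.

3.02%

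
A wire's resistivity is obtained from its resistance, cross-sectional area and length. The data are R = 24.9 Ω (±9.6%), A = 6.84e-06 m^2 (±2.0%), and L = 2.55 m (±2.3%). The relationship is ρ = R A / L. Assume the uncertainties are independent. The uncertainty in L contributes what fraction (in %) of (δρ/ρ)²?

5.21%

(δρ/ρ)² = (1·δR/R)² + (1·δA/A)² + (-1·δL/L)²
  R term: (1×0.0960)² = 0.00922
  A term: (1×0.0200)² = 0.000400
  L term: (-1×0.0230)² = 0.000529
Total = 0.0101. Share from L = 0.000529/0.0101 = 0.0521.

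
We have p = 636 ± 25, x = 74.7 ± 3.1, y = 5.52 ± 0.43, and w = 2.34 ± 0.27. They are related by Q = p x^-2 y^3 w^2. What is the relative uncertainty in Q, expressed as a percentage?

34.1%

Each factor contributes (exponent × relative error)² to (δQ/Q)²:
  (1·δp/p)² = (1×0.0393)² = 0.00155;  (-2·δx/x)² = (-2×0.0415)² = 0.00689;  (3·δy/y)² = (3×0.0779)² = 0.0546;  (2·δw/w)² = (2×0.115)² = 0.0533
δQ/Q = √(0.116) = 0.341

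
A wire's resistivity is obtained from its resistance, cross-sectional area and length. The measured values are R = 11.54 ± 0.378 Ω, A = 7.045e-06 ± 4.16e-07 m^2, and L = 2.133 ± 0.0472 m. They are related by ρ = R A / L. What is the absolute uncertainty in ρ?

2.71e-06 Ω·m

For a monomial ρ ∝ R, A, L^-1, fractional errors add in quadrature:
  (1·δR/R)² = (1×0.0328)² = 0.00107;  (1·δA/A)² = (1×0.0590)² = 0.00349;  (-1·δL/L)² = (-1×0.0221)² = 0.000490
δρ/ρ = √(0.00505) = 0.0711
ρ = 3.812e-05 Ω·m, so δρ = 0.0711 × 3.812e-05 = 2.71e-06 Ω·m.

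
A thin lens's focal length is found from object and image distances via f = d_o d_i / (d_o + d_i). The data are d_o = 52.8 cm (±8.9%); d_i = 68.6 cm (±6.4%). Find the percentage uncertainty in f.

5.75%

∂f/∂d_o = (d_i/(d_o+d_i))² = 0.319;  ∂f/∂d_i = (d_o/(d_o+d_i))² = 0.189
δf = √((∂f/∂d_o · δd_o)² + (∂f/∂d_i · δd_i)²) = √(2.25 + 0.690) = 1.71 cm
f = 29.8 cm, so δf/f = 1.71/29.8 = 0.0575.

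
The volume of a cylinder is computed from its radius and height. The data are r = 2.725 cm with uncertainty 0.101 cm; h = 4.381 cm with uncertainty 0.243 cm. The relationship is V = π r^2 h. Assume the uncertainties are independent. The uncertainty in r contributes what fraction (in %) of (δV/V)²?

64.1%

(δV/V)² = (2·δr/r)² + (1·δh/h)²
  r term: (2×0.0371)² = 0.00550
  h term: (1×0.0555)² = 0.00308
Total = 0.00857. Share from r = 0.00550/0.00857 = 0.641.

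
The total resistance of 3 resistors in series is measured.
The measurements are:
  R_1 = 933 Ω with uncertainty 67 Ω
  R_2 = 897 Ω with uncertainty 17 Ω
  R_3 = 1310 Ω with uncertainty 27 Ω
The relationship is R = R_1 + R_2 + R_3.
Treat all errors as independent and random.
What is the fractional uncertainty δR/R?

0.0236

Sums and differences: (δR)² = Σ (cᵢ δxᵢ)².
  (δR_1)² = 4490;  (δR_2)² = 289;  (δR_3)² = 729
δR = √(5510) = 74.2 Ω
R = 3140 Ω, so δR/R = 74.2/3140 = 0.0236.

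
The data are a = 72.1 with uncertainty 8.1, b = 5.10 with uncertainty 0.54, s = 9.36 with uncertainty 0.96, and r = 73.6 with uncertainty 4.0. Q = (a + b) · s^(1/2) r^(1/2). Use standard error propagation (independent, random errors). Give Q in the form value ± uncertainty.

2030 ± 243

Let u = a + b = 77.2. δu = √(δa² + δb²) = √(65.6 + 0.292) = 8.12, so δu/u = 0.105.
Q is then a monomial in u, s, r:
δQ/Q = √((δu/u)² + (½·δs/s)² + (½·δr/r)²) = √(0.0111 + 0.00263 + 0.000738) = 0.120
Q = 2030, so δQ = 0.120 × 2030 = 243.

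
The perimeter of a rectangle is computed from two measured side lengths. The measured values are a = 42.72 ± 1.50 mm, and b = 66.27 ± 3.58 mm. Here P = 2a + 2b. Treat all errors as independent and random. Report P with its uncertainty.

218.0 ± 7.76 mm

For a sum/difference, combine absolute errors in quadrature:
  (2·δa)² = 9.00;  (2·δb)² = 51.3
δP = √(60.3) = 7.76 mm
P = 218.0 mm.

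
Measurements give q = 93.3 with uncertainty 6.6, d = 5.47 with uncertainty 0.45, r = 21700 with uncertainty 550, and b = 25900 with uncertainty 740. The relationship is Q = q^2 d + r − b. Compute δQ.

Let p = q^2·d = 47600. δp/p = √((2·δq/q)² + (1·δd/d)²) = √(0.0200 + 0.00677) = 0.164, so δp = 7790.
Q = p + r − b: δQ = √(δp² + δr² + δb²) = √(6.07e+07 + 3.02e+05 + 5.48e+05) = 7850

7850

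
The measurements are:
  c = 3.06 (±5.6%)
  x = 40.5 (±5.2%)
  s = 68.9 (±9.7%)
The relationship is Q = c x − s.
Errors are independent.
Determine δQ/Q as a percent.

21.1%

Let p = c·x = 124. δp/p = √((1·δc/c)² + (1·δx/x)²) = √(0.00314 + 0.00270) = 0.0764, so δp = 9.47.
Q = p − s: δQ = √(δp² + δs²) = √(89.7 + 44.7) = 11.6
Q = 55.0, so δQ/Q = 11.6/55.0 = 0.211.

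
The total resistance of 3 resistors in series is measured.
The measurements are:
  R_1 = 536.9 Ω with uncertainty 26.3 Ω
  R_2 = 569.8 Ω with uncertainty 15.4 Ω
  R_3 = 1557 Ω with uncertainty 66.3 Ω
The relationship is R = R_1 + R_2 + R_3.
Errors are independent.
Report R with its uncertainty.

For a sum/difference, combine absolute errors in quadrature:
  (δR_1)² = 692;  (δR_2)² = 237;  (δR_3)² = 4400
δR = √(5320) = 73.0 Ω
R = 2664 Ω.

2664 ± 73.0 Ω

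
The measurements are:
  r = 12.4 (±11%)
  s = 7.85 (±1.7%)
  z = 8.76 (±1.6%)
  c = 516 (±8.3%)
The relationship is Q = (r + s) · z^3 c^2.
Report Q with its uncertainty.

Let u = r + s = 20.2. δu = √(δr² + δs²) = √(1.86 + 0.0178) = 1.37, so δu/u = 0.0677.
Q is then a monomial in u, z, c:
δQ/Q = √((δu/u)² + (3·δz/z)² + (2·δc/c)²) = √(0.00458 + 0.00230 + 0.0276) = 0.186
Q = 3.62e+09, so δQ = 0.186 × 3.62e+09 = 6.73e+08.

(3.62 ± 0.673) × 10^9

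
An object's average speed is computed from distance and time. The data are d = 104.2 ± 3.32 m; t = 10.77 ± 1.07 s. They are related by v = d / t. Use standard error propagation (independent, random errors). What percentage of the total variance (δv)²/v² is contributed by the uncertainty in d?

(δv/v)² = (1·δd/d)² + (-1·δt/t)²
  d term: (1×0.0319)² = 0.00102
  t term: (-1×0.0994)² = 0.00987
Total = 0.0109. Share from d = 0.00102/0.0109 = 0.0933.

9.33%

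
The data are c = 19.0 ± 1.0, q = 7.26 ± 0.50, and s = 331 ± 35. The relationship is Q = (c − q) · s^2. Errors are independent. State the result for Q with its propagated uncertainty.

Let u = c − q = 11.7. δu = √(δc² + δq²) = √(1.00 + 0.250) = 1.12, so δu/u = 0.0952.
Q is then a monomial in u, s:
δQ/Q = √((δu/u)² + (2·δs/s)²) = √(0.00907 + 0.0447) = 0.232
Q = 1.29e+06, so δQ = 0.232 × 1.29e+06 = 2.98e+05.

(1.29 ± 0.298) × 10^6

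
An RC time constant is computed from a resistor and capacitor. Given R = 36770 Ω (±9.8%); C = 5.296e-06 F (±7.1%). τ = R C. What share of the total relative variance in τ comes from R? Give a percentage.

(δτ/τ)² = (1·δR/R)² + (1·δC/C)²
  R term: (1×0.0980)² = 0.00960
  C term: (1×0.0710)² = 0.00504
Total = 0.0146. Share from R = 0.00960/0.0146 = 0.656.

65.6%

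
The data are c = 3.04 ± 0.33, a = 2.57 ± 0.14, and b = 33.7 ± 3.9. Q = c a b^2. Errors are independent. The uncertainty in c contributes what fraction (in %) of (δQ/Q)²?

(δQ/Q)² = (1·δc/c)² + (1·δa/a)² + (2·δb/b)²
  c term: (1×0.109)² = 0.0118
  a term: (1×0.0545)² = 0.00297
  b term: (2×0.116)² = 0.0536
Total = 0.0683. Share from c = 0.0118/0.0683 = 0.172.

17.2%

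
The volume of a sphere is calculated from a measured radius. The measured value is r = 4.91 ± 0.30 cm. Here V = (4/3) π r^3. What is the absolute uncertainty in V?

90.9 cm^3

V ∝ r^3, so δV/V = |3| · δr/r = 3 × 0.0611 = 0.183.
V = 496 cm^3, so δV = 0.183 × 496 = 90.9 cm^3.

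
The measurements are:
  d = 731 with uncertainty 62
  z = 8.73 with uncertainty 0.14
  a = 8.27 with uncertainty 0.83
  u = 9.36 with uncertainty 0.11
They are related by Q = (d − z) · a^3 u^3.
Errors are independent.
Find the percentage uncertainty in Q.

31.5%

Let w = d − z = 722. δw = √(δd² + δz²) = √(3840 + 0.0196) = 62.0, so δw/w = 0.0858.
Q is then a monomial in w, a, u:
δQ/Q = √((δw/w)² + (3·δa/a)² + (3·δu/u)²) = √(0.00737 + 0.0907 + 0.00124) = 0.315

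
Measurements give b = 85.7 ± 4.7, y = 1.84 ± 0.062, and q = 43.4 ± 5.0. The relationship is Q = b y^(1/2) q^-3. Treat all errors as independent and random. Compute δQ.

0.000498

Q is a product of powers, so relative uncertainties combine in quadrature:
  (1·δb/b)² = (1×0.0548)² = 0.00301;  (½·δy/y)² = (0.5×0.0337)² = 0.000284;  (-3·δq/q)² = (-3×0.115)² = 0.119
δQ/Q = √(0.123) = 0.350
Q = 0.00142, so δQ = 0.350 × 0.00142 = 0.000498.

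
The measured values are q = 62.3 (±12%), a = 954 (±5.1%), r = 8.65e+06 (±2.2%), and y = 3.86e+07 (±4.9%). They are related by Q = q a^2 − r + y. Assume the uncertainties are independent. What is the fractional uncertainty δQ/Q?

0.105

Let p = q·a^2 = 5.67e+07. δp/p = √((1·δq/q)² + (2·δa/a)²) = √(0.0144 + 0.0104) = 0.157, so δp = 8.93e+06.
Q = p − r + y: δQ = √(δp² + δr² + δy²) = √(7.97e+13 + 3.62e+10 + 3.58e+12) = 9.13e+06
Q = 8.67e+07, so δQ/Q = 9.13e+06/8.67e+07 = 0.105.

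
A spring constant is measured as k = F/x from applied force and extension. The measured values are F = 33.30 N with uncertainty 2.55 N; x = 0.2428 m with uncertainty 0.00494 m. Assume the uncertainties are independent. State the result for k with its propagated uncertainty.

137.1 ± 10.9 N/m

Since k is a product/quotient, work with relative uncertainties:
  (1·δF/F)² = (1×0.0766)² = 0.00586;  (-1·δx/x)² = (-1×0.0203)² = 0.000414
δk/k = √(0.00628) = 0.0792
k = 137.1 N/m, so δk = 0.0792 × 137.1 = 10.9 N/m.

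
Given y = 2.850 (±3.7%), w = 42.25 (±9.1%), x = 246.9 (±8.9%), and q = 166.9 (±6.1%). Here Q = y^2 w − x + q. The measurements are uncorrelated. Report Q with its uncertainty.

263.2 ± 47.0

Let p = y^2·w = 343.2. δp/p = √((2·δy/y)² + (1·δw/w)²) = √(0.00548 + 0.00828) = 0.117, so δp = 40.3.
Q = p − x + q: δQ = √(δp² + δx² + δq²) = √(1620 + 483 + 104) = 47.0
Q = 263.2.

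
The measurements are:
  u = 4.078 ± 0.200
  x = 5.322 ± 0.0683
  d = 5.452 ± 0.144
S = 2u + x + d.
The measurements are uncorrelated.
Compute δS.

0.431

Sums and differences: (δS)² = Σ (cᵢ δxᵢ)².
  (2·δu)² = 0.160;  (δx)² = 0.00466;  (δd)² = 0.0207
δS = √(0.185) = 0.431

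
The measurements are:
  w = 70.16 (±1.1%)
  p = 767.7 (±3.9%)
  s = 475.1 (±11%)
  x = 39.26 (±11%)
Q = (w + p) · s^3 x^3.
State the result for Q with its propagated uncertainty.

Let u = w + p = 837.9. δu = √(δw² + δp²) = √(0.596 + 896) = 30.0, so δu/u = 0.0357.
Q is then a monomial in u, s, x:
δQ/Q = √((δu/u)² + (3·δs/s)² + (3·δx/x)²) = √(0.00128 + 0.109 + 0.109) = 0.468
Q = 5.437e+15, so δQ = 0.468 × 5.437e+15 = 2.54e+15.

(5.437 ± 2.54) × 10^15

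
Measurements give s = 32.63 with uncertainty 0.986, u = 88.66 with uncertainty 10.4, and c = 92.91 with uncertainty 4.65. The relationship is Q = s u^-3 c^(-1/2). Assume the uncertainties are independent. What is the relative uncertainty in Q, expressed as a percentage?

35.4%

Each factor contributes (exponent × relative error)² to (δQ/Q)²:
  (1·δs/s)² = (1×0.0302)² = 0.000913;  (-3·δu/u)² = (-3×0.117)² = 0.124;  (−½·δc/c)² = (-0.5×0.0500)² = 0.000626
δQ/Q = √(0.125) = 0.354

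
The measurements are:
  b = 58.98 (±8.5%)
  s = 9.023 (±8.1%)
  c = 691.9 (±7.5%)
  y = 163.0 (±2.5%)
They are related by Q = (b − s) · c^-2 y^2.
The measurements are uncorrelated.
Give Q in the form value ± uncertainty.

Let u = b − s = 49.96. δu = √(δb² + δs²) = √(25.1 + 0.534) = 5.07, so δu/u = 0.101.
Q is then a monomial in u, c, y:
δQ/Q = √((δu/u)² + (-2·δc/c)² + (2·δy/y)²) = √(0.0103 + 0.0225 + 0.00250) = 0.188
Q = 2.773, so δQ = 0.188 × 2.773 = 0.521.

2.773 ± 0.521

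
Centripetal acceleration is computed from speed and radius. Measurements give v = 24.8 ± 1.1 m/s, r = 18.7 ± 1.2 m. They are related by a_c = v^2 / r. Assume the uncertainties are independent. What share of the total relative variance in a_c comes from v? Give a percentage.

65.6%

(δa_c/a_c)² = (2·δv/v)² + (-1·δr/r)²
  v term: (2×0.0444)² = 0.00787
  r term: (-1×0.0642)² = 0.00412
Total = 0.0120. Share from v = 0.00787/0.0120 = 0.656.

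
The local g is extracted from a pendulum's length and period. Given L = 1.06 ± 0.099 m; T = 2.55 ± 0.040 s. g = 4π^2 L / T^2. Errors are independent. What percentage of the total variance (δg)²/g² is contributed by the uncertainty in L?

89.9%

(δg/g)² = (1·δL/L)² + (-2·δT/T)²
  L term: (1×0.0934)² = 0.00872
  T term: (-2×0.0157)² = 0.000984
Total = 0.00971. Share from L = 0.00872/0.00971 = 0.899.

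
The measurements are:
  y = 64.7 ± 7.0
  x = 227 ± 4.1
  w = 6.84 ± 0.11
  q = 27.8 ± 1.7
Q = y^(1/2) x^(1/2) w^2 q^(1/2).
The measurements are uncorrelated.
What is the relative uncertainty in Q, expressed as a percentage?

For a monomial Q ∝ y^(1/2), x^(1/2), w^2, q^(1/2), fractional errors add in quadrature:
  (½·δy/y)² = (0.5×0.108)² = 0.00293;  (½·δx/x)² = (0.5×0.0181)² = 8.16e-05;  (2·δw/w)² = (2×0.0161)² = 0.00103;  (½·δq/q)² = (0.5×0.0612)² = 0.000935
δQ/Q = √(0.00498) = 0.0705

7.05%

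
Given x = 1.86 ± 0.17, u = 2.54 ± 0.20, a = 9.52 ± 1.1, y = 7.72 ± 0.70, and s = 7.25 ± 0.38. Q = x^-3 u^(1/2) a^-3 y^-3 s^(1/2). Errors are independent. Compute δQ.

8.75e-07

Q is a product of powers, so relative uncertainties combine in quadrature:
  (-3·δx/x)² = (-3×0.0914)² = 0.0752;  (½·δu/u)² = (0.5×0.0787)² = 0.00155;  (-3·δa/a)² = (-3×0.116)² = 0.120;  (-3·δy/y)² = (-3×0.0907)² = 0.0740;  (½·δs/s)² = (0.5×0.0524)² = 0.000687
δQ/Q = √(0.272) = 0.521
Q = 1.68e-06, so δQ = 0.521 × 1.68e-06 = 8.75e-07.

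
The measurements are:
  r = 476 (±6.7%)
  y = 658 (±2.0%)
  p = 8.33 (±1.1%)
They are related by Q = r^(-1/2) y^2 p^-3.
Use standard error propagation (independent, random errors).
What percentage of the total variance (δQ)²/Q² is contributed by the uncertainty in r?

29.4%

(δQ/Q)² = (−½·δr/r)² + (2·δy/y)² + (-3·δp/p)²
  r term: (-0.5×0.0670)² = 0.00112
  y term: (2×0.0200)² = 0.00160
  p term: (-3×0.0110)² = 0.00109
Total = 0.00381. Share from r = 0.00112/0.00381 = 0.294.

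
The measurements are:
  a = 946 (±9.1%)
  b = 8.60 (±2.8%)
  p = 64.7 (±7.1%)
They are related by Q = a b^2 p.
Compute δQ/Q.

0.128

Products/powers → add relative errors in quadrature, weighted by exponent:
  (1·δa/a)² = (1×0.0910)² = 0.00828;  (2·δb/b)² = (2×0.0280)² = 0.00314;  (1·δp/p)² = (1×0.0710)² = 0.00504
δQ/Q = √(0.0165) = 0.128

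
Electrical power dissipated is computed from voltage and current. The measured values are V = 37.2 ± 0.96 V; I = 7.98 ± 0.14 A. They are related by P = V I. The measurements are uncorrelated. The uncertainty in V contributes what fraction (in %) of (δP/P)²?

68.4%

(δP/P)² = (1·δV/V)² + (1·δI/I)²
  V term: (1×0.0258)² = 0.000666
  I term: (1×0.0175)² = 0.000308
Total = 0.000974. Share from V = 0.000666/0.000974 = 0.684.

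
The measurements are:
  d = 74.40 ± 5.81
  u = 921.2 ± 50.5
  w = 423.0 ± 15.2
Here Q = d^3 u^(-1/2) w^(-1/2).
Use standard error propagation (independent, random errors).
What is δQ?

Each factor contributes (exponent × relative error)² to (δQ/Q)²:
  (3·δd/d)² = (3×0.0781)² = 0.0549;  (−½·δu/u)² = (-0.5×0.0548)² = 0.000751;  (−½·δw/w)² = (-0.5×0.0359)² = 0.000323
δQ/Q = √(0.0560) = 0.237
Q = 659.7, so δQ = 0.237 × 659.7 = 156.

156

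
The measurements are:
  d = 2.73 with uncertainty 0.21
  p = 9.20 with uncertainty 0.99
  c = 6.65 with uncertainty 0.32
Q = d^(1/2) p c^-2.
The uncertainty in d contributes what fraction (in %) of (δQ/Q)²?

(δQ/Q)² = (½·δd/d)² + (1·δp/p)² + (-2·δc/c)²
  d term: (0.5×0.0769)² = 0.00148
  p term: (1×0.108)² = 0.0116
  c term: (-2×0.0481)² = 0.00926
Total = 0.0223. Share from d = 0.00148/0.0223 = 0.0663.

6.63%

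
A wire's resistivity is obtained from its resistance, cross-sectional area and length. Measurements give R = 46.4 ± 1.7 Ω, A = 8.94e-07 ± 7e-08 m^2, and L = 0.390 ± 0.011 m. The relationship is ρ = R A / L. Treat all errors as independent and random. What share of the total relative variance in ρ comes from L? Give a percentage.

9.62%

(δρ/ρ)² = (1·δR/R)² + (1·δA/A)² + (-1·δL/L)²
  R term: (1×0.0366)² = 0.00134
  A term: (1×0.0783)² = 0.00613
  L term: (-1×0.0282)² = 0.000796
Total = 0.00827. Share from L = 0.000796/0.00827 = 0.0962.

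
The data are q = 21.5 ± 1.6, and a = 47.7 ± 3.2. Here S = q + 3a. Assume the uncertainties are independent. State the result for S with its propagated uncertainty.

165 ± 9.73

S is a linear combination, so absolute uncertainties add in quadrature:
  (δq)² = 2.56;  (3·δa)² = 92.2
δS = √(94.7) = 9.73
S = 165.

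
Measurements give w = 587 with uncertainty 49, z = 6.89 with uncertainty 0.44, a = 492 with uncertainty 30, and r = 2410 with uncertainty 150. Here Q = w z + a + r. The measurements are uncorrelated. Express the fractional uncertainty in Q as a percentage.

Let p = w·z = 4040. δp/p = √((1·δw/w)² + (1·δz/z)²) = √(0.00697 + 0.00408) = 0.105, so δp = 425.
Q = p + a + r: δQ = √(δp² + δa² + δr²) = √(1.81e+05 + 900 + 22500) = 452
Q = 6950, so δQ/Q = 452/6950 = 0.0650.

6.50%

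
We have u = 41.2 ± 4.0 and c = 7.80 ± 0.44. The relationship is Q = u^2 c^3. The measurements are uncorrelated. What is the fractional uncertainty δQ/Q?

0.258

Relative error in a monomial: (δQ/Q)² = Σ (nᵢ · δxᵢ/xᵢ)².
  (2·δu/u)² = (2×0.0971)² = 0.0377;  (3·δc/c)² = (3×0.0564)² = 0.0286
δQ/Q = √(0.0663) = 0.258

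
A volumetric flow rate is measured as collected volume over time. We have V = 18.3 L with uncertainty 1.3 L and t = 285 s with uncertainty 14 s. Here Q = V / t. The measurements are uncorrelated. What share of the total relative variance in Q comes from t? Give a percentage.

32.3%

(δQ/Q)² = (1·δV/V)² + (-1·δt/t)²
  V term: (1×0.0710)² = 0.00505
  t term: (-1×0.0491)² = 0.00241
Total = 0.00746. Share from t = 0.00241/0.00746 = 0.323.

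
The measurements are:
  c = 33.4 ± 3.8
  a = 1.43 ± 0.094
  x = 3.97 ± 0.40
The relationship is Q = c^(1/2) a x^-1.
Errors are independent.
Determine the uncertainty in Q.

Products/powers → add relative errors in quadrature, weighted by exponent:
  (½·δc/c)² = (0.5×0.114)² = 0.00324;  (1·δa/a)² = (1×0.0657)² = 0.00432;  (-1·δx/x)² = (-1×0.101)² = 0.0102
δQ/Q = √(0.0177) = 0.133
Q = 2.08, so δQ = 0.133 × 2.08 = 0.277.

0.277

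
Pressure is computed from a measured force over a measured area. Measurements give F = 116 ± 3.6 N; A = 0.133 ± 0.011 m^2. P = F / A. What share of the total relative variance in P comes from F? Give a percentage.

(δP/P)² = (1·δF/F)² + (-1·δA/A)²
  F term: (1×0.0310)² = 0.000963
  A term: (-1×0.0827)² = 0.00684
Total = 0.00780. Share from F = 0.000963/0.00780 = 0.123.

12.3%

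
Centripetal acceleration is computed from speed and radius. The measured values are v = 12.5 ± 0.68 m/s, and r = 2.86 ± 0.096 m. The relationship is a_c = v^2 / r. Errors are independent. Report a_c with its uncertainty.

For a monomial a_c ∝ v^2, r^-1, fractional errors add in quadrature:
  (2·δv/v)² = (2×0.0544)² = 0.0118;  (-1·δr/r)² = (-1×0.0336)² = 0.00113
δa_c/a_c = √(0.0130) = 0.114
a_c = 54.6 m/s^2, so δa_c = 0.114 × 54.6 = 6.22 m/s^2.

54.6 ± 6.22 m/s^2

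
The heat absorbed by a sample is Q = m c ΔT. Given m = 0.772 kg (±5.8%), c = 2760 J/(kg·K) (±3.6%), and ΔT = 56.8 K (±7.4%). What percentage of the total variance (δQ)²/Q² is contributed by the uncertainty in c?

12.8%

(δQ/Q)² = (1·δm/m)² + (1·δc/c)² + (1·δΔT/ΔT)²
  m term: (1×0.0580)² = 0.00336
  c term: (1×0.0360)² = 0.00130
  ΔT term: (1×0.0740)² = 0.00548
Total = 0.0101. Share from c = 0.00130/0.0101 = 0.128.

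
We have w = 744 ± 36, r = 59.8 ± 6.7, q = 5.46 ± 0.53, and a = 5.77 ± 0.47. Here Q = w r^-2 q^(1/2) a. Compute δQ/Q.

0.248

Each factor contributes (exponent × relative error)² to (δQ/Q)²:
  (1·δw/w)² = (1×0.0484)² = 0.00234;  (-2·δr/r)² = (-2×0.112)² = 0.0502;  (½·δq/q)² = (0.5×0.0971)² = 0.00236;  (1·δa/a)² = (1×0.0815)² = 0.00664
δQ/Q = √(0.0615) = 0.248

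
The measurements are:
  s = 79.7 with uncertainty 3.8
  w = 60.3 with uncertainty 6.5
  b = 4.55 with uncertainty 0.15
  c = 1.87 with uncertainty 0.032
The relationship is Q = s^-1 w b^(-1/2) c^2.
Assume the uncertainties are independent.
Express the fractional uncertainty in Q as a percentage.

12.4%

Since Q is a product/quotient, work with relative uncertainties:
  (-1·δs/s)² = (-1×0.0477)² = 0.00227;  (1·δw/w)² = (1×0.108)² = 0.0116;  (−½·δb/b)² = (-0.5×0.0330)² = 0.000272;  (2·δc/c)² = (2×0.0171)² = 0.00117
δQ/Q = √(0.0153) = 0.124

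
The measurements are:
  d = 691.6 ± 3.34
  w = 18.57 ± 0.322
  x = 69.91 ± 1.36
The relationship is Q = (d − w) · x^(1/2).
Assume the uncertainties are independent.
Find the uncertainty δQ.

61.5

Let u = d − w = 673.0. δu = √(δd² + δw²) = √(11.2 + 0.104) = 3.36, so δu/u = 0.00499.
Q is then a monomial in u, x:
δQ/Q = √((δu/u)² + (½·δx/x)²) = √(2.49e-05 + 9.46e-05) = 0.0109
Q = 5627, so δQ = 0.0109 × 5627 = 61.5.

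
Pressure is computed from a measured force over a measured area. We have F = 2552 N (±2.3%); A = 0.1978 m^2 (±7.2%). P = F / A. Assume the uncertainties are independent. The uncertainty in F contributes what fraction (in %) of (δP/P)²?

9.26%

(δP/P)² = (1·δF/F)² + (-1·δA/A)²
  F term: (1×0.0230)² = 0.000529
  A term: (-1×0.0720)² = 0.00518
Total = 0.00571. Share from F = 0.000529/0.00571 = 0.0926.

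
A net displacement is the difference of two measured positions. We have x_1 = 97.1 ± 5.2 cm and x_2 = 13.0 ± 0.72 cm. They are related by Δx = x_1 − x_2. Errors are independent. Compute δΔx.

5.25 cm

Absolute uncertainties add in quadrature for a linear combination:
  (δx_1)² = 27.0;  (δx_2)² = 0.518
δΔx = √(27.6) = 5.25 cm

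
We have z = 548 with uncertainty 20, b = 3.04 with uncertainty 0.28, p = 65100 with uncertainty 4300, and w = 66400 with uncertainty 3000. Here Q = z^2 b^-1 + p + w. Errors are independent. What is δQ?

Let h = z^2·b^-1 = 98800. δh/h = √((2·δz/z)² + (-1·δb/b)²) = √(0.00533 + 0.00848) = 0.118, so δh = 11600.
Q = h + p + w: δQ = √(δh² + δp² + δw²) = √(1.35e+08 + 1.85e+07 + 9e+06) = 12700

12700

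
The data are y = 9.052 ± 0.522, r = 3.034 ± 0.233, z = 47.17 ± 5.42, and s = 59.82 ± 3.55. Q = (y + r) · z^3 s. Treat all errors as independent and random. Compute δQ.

2.68e+07

Let u = y + r = 12.09. δu = √(δy² + δr²) = √(0.272 + 0.0543) = 0.572, so δu/u = 0.0473.
Q is then a monomial in u, z, s:
δQ/Q = √((δu/u)² + (3·δz/z)² + (1·δs/s)²) = √(0.00224 + 0.119 + 0.00352) = 0.353
Q = 7.588e+07, so δQ = 0.353 × 7.588e+07 = 2.68e+07.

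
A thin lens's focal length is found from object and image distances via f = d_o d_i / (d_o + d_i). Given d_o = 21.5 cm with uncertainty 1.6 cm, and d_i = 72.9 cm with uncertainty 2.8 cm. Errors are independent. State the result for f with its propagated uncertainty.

∂f/∂d_o = (d_i/(d_o+d_i))² = 0.596;  ∂f/∂d_i = (d_o/(d_o+d_i))² = 0.0519
δf = √((∂f/∂d_o · δd_o)² + (∂f/∂d_i · δd_i)²) = √(0.910 + 0.0211) = 0.965 cm
f = 16.6 cm.

16.6 ± 0.965 cm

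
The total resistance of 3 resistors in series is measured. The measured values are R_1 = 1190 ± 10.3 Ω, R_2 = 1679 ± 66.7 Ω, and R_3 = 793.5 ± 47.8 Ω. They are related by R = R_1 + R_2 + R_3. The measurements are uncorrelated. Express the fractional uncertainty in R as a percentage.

For a sum/difference, combine absolute errors in quadrature:
  (δR_1)² = 106;  (δR_2)² = 4450;  (δR_3)² = 2280
δR = √(6840) = 82.7 Ω
R = 3662 Ω, so δR/R = 82.7/3662 = 0.0226.

2.26%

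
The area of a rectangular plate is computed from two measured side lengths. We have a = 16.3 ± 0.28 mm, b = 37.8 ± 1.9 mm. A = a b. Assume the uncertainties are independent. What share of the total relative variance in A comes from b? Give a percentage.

(δA/A)² = (1·δa/a)² + (1·δb/b)²
  a term: (1×0.0172)² = 0.000295
  b term: (1×0.0503)² = 0.00253
Total = 0.00282. Share from b = 0.00253/0.00282 = 0.895.

89.5%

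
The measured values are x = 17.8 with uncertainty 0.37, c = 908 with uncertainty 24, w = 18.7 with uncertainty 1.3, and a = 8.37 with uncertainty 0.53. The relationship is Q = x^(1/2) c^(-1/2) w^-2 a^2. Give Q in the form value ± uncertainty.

Since Q is a product/quotient, work with relative uncertainties:
  (½·δx/x)² = (0.5×0.0208)² = 0.000108;  (−½·δc/c)² = (-0.5×0.0264)² = 0.000175;  (-2·δw/w)² = (-2×0.0695)² = 0.0193;  (2·δa/a)² = (2×0.0633)² = 0.0160
δQ/Q = √(0.0357) = 0.189
Q = 0.0281, so δQ = 0.189 × 0.0281 = 0.00530.

0.0281 ± 0.00530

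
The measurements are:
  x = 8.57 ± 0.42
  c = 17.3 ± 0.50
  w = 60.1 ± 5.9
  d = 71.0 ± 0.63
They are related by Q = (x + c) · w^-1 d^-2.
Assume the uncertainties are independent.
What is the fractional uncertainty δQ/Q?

Let u = x + c = 25.9. δu = √(δx² + δc²) = √(0.176 + 0.250) = 0.653, so δu/u = 0.0252.
Q is then a monomial in u, w, d:
δQ/Q = √((δu/u)² + (-1·δw/w)² + (-2·δd/d)²) = √(0.000637 + 0.00964 + 0.000315) = 0.103

0.103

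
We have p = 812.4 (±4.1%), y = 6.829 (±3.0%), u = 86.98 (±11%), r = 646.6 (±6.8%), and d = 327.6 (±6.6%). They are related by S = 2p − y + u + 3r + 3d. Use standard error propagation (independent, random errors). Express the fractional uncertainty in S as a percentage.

3.49%

Absolute uncertainties add in quadrature for a linear combination:
  (2·δp)² = 4440;  (δy)² = 0.0420;  (δu)² = 91.5;  (3·δr)² = 17400;  (3·δd)² = 4210
δS = √(26100) = 162
S = 4628, so δS/S = 162/4628 = 0.0349.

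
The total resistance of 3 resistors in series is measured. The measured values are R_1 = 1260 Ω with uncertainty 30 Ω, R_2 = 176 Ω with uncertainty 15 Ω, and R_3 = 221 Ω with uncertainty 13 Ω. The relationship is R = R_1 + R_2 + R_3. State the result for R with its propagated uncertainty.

Absolute uncertainties add in quadrature for a linear combination:
  (δR_1)² = 900;  (δR_2)² = 225;  (δR_3)² = 169
δR = √(1290) = 36.0 Ω
R = 1660 Ω.

1660 ± 36.0 Ω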